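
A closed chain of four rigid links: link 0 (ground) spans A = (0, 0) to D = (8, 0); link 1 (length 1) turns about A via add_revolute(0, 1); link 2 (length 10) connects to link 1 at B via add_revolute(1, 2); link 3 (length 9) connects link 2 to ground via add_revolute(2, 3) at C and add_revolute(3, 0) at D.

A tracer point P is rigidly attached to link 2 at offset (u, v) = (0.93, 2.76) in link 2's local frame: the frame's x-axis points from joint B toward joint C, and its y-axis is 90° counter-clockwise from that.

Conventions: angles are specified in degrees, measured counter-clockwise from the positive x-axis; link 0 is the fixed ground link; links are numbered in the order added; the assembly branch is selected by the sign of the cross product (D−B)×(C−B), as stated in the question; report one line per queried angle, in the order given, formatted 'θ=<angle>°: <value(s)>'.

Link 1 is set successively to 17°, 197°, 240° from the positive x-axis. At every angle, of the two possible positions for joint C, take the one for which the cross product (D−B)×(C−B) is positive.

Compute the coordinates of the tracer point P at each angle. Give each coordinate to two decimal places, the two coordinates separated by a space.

A=(0,0), D=(8.00,0)
θ=17°: B = A + 1.00·(cos17°, sin17°) = (0.9563, 0.2924)
θ=17°: |BD| = 7.0498
θ=17°: circle(B,10.00) ∩ circle(D,9.00): a=4.8724, h=8.7327
θ=17°:   candidates: C₊=(6.1867,8.8154) cross=61.563; C₋=(5.4624,-8.6348) cross=-61.563
θ=17°:   branch + wants cross > 0 → take C=(6.1867,8.8154) (cross=61.563)
θ=17°: ex = (C−B)/|BC| = (0.5230,0.8523); ey = (-0.8523,0.5230)
θ=17°: P = B + 0.93·ex + 2.76·ey = (-0.9096,2.5286)
θ=197°: B = A + 1.00·(cos197°, sin197°) = (-0.9563, -0.2924)
θ=197°: |BD| = 8.9611
θ=197°: circle(B,10.00) ∩ circle(D,9.00): a=5.5407, h=8.3247
θ=197°:   candidates: C₊=(4.3098,8.2087) cross=74.598; C₋=(4.8530,-8.4319) cross=-74.598
θ=197°:   branch + wants cross > 0 → take C=(4.3098,8.2087) (cross=74.598)
θ=197°: ex = (C−B)/|BC| = (0.5266,0.8501); ey = (-0.8501,0.5266)
θ=197°: P = B + 0.93·ex + 2.76·ey = (-2.8128,1.9517)
θ=240°: B = A + 1.00·(cos240°, sin240°) = (-0.5000, -0.8660)
θ=240°: |BD| = 8.5440
θ=240°: circle(B,10.00) ∩ circle(D,9.00): a=5.3839, h=8.4270
θ=240°:   candidates: C₊=(4.0020,8.0633) cross=72.000; C₋=(5.7103,-8.7039) cross=-72.000
θ=240°:   branch + wants cross > 0 → take C=(4.0020,8.0633) (cross=72.000)
θ=240°: ex = (C−B)/|BC| = (0.4502,0.8929); ey = (-0.8929,0.4502)
θ=240°: P = B + 0.93·ex + 2.76·ey = (-2.5458,1.2069)

θ=17°: -0.91 2.53
θ=197°: -2.81 1.95
θ=240°: -2.55 1.21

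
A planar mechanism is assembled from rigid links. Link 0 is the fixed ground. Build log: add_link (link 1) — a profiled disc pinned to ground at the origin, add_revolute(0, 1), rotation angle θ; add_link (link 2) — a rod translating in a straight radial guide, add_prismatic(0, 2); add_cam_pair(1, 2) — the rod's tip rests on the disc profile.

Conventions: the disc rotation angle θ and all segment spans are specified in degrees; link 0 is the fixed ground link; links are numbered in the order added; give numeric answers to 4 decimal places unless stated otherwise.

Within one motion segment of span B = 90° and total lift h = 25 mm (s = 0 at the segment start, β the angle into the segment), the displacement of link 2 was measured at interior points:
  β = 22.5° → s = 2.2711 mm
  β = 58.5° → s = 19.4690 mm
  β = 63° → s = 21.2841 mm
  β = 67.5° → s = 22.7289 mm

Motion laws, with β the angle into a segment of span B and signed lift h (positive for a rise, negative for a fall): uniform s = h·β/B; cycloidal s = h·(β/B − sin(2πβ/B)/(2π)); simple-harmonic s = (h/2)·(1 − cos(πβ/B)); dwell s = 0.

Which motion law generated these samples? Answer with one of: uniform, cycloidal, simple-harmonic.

candidates at β/B = r: uniform s = h·r (linear in β); cycloidal s = h·(r − sin(2πr)/(2π)); simple-harmonic s = (h/2)(1 − cos(πr))
β=22.5°: printed 2.2711 | uniform 6.2500, cycloidal 2.2711, simple-harmonic 3.6612
β=58.5°: printed 19.4690 | uniform 16.2500, cycloidal 19.4690, simple-harmonic 18.1749
β=63°: printed 21.2841 | uniform 17.5000, cycloidal 21.2841, simple-harmonic 19.8473
β=67.5°: printed 22.7289 | uniform 18.7500, cycloidal 22.7289, simple-harmonic 21.3388
only one law matches every sample → cycloidal

cycloidal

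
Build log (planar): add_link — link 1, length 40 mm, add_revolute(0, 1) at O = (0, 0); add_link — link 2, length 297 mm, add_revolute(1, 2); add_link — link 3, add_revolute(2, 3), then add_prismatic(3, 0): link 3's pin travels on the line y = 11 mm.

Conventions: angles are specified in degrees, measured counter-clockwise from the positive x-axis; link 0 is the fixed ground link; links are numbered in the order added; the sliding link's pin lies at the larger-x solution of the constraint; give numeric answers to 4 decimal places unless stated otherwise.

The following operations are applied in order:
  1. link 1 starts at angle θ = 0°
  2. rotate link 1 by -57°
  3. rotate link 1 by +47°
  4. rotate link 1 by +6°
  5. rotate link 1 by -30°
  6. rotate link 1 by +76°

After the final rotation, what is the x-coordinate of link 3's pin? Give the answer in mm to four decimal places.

geometry: r = 40 mm, L = 297 mm, e = 11 mm; θ starts at 0°
rotate link 1 by -57°: θ ← 0° -57° = -57°
rotate link 1 by +47°: θ ← -57° +47° = -10°
rotate link 1 by +6°: θ ← -10° +6° = -4°
rotate link 1 by -30°: θ ← -4° -30° = -34°
rotate link 1 by +76°: θ ← -34° +76° = 42°
crank pin P = (r cos θ, r sin θ) = (29.725793, 26.765224)
h = r sin θ − e = 26.765224 − 11 = 15.765224
x = r cos θ + √(L² − h²) = 29.725793 + 296.581283 = 326.307076

326.3071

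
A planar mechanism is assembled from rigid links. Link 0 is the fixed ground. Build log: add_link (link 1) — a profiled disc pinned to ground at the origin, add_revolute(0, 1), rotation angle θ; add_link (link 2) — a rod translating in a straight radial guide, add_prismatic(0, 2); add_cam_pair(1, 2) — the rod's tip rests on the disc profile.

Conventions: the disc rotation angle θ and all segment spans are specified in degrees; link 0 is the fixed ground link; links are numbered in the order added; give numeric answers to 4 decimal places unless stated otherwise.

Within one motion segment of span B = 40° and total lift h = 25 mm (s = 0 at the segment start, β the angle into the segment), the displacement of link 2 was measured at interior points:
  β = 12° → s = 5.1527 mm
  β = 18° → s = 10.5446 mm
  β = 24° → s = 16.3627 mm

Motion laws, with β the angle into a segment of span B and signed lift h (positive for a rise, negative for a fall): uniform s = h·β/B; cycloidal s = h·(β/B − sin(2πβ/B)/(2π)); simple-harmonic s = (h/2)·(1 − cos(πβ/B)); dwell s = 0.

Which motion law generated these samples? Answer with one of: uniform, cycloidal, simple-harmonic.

candidates at β/B = r: uniform s = h·r (linear in β); cycloidal s = h·(r − sin(2πr)/(2π)); simple-harmonic s = (h/2)(1 − cos(πr))
β=12°: printed 5.1527 | uniform 7.5000, cycloidal 3.7159, simple-harmonic 5.1527
β=18°: printed 10.5446 | uniform 11.2500, cycloidal 10.0205, simple-harmonic 10.5446
β=24°: printed 16.3627 | uniform 15.0000, cycloidal 17.3387, simple-harmonic 16.3627
only one law matches every sample → simple-harmonic

simple-harmonic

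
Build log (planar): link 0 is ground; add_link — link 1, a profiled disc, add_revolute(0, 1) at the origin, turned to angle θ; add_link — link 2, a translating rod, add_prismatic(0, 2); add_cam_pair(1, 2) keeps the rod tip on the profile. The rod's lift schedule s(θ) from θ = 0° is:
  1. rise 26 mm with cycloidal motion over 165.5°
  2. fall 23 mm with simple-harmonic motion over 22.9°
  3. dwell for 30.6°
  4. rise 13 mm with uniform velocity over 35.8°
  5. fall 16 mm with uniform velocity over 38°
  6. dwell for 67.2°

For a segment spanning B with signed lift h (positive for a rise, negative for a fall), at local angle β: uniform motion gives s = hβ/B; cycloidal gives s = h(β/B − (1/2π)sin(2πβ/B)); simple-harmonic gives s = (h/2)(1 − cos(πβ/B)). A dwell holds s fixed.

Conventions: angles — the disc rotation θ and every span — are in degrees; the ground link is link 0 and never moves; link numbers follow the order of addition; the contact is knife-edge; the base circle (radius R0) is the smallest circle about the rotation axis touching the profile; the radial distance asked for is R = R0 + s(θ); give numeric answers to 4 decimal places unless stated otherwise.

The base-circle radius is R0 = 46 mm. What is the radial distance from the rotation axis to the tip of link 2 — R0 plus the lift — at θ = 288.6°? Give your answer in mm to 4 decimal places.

seg 1 [0°–165.5°] cycloidal, h=26: full span → s += 26 → s = 26.0000
seg 2 [165.5°–188.4°] simple-harmonic, h=-23: full span → s += -23 → s = 3.0000
seg 3 [188.4°–219°] dwell: s stays 3.0000
seg 4 [219°–254.8°] uniform, h=13: full span → s += 13 → s = 16.0000
seg 5 [254.8°–292.8°] uniform, h=-16: θ=288.6° here. β=33.8, B=38. -16·33.8/38 = -14.2316 → s = 1.7684
R = R0 + s = 46 + 1.7684 = 47.7684

47.7684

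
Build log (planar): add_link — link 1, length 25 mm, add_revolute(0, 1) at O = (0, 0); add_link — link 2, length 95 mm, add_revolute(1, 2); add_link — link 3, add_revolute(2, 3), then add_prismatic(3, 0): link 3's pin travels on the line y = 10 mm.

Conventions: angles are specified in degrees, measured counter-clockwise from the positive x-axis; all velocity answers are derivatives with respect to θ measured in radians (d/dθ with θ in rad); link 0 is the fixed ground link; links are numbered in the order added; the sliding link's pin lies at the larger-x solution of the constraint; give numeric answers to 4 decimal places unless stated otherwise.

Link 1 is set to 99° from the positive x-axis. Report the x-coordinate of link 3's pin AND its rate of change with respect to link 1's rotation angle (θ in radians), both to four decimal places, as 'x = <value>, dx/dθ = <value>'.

geometry: r = 25 mm, L = 95 mm, e = 10 mm
crank pin P = (r cos θ, r sin θ) = (-3.910862, 24.692209)
h = r sin θ − e = 24.692209 − 10 = 14.692209
x = r cos θ + √(L² − h²) = -3.910862 + 93.857014 = 89.946152
dx/dθ = −r sin θ − h·r cos θ/√(L² − h²) (θ in radians; h = 14.692209) = -24.080009

x = 89.9462, dx/dθ = -24.0800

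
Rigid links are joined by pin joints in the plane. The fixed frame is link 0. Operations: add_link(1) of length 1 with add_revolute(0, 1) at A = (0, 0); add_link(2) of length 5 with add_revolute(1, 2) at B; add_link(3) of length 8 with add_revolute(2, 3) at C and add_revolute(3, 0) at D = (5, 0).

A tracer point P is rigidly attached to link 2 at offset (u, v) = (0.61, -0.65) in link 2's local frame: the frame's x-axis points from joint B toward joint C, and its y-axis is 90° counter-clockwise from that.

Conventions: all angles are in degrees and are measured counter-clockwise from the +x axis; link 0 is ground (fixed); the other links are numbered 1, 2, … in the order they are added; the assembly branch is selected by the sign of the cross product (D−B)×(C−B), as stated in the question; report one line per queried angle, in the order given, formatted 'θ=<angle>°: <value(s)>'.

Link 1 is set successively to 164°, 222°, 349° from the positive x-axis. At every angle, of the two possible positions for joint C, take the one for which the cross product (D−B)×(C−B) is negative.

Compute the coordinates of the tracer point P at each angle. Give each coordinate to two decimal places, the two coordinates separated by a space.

A=(0,0), D=(5.00,0)
θ=164°: B = A + 1.00·(cos164°, sin164°) = (-0.9613, 0.2756)
θ=164°: |BD| = 5.9676
θ=164°: circle(B,5.00) ∩ circle(D,8.00): a=-0.2838, h=4.9919
θ=164°:   candidates: C₊=(-1.0142,5.2754) cross=29.790; C₋=(-1.4753,-4.6979) cross=-29.790
θ=164°:   branch - wants cross < 0 → take C=(-1.4753,-4.6979) (cross=-29.790)
θ=164°: ex = (C−B)/|BC| = (-0.1028,-0.9947); ey = (0.9947,-0.1028)
θ=164°: P = B + 0.61·ex + -0.65·ey = (-1.6705,-0.2643)
θ=222°: B = A + 1.00·(cos222°, sin222°) = (-0.7431, -0.6691)
θ=222°: |BD| = 5.7820
θ=222°: circle(B,5.00) ∩ circle(D,8.00): a=-0.4815, h=4.9768
θ=222°:   candidates: C₊=(-1.7974,4.2185) cross=28.776; C₋=(-0.6455,-5.6682) cross=-28.776
θ=222°:   branch - wants cross < 0 → take C=(-0.6455,-5.6682) (cross=-28.776)
θ=222°: ex = (C−B)/|BC| = (0.0195,-0.9998); ey = (0.9998,0.0195)
θ=222°: P = B + 0.61·ex + -0.65·ey = (-1.3811,-1.2917)
θ=349°: B = A + 1.00·(cos349°, sin349°) = (0.9816, -0.1908)
θ=349°: |BD| = 4.0229
θ=349°: circle(B,5.00) ∩ circle(D,8.00): a=-2.8358, h=4.1180
θ=349°:   candidates: C₊=(-2.0463,3.7881) cross=16.566; C₋=(-1.6557,-4.4387) cross=-16.566
θ=349°:   branch - wants cross < 0 → take C=(-1.6557,-4.4387) (cross=-16.566)
θ=349°: ex = (C−B)/|BC| = (-0.5275,-0.8496); ey = (0.8496,-0.5275)
θ=349°: P = B + 0.61·ex + -0.65·ey = (0.1077,-0.3662)

θ=164°: -1.67 -0.26
θ=222°: -1.38 -1.29
θ=349°: 0.11 -0.37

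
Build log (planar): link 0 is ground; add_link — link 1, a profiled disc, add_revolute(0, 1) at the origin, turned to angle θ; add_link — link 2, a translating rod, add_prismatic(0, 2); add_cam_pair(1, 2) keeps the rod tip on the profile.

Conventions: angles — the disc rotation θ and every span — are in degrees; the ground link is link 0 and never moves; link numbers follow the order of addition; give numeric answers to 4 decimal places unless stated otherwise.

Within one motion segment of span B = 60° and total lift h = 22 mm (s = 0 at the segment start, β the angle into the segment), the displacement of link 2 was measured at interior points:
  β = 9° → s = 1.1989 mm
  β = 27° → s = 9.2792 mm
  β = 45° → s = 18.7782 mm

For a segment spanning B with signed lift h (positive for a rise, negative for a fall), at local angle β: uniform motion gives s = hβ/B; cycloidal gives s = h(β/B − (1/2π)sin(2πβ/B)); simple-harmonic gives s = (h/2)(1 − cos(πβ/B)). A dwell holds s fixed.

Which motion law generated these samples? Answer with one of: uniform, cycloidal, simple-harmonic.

candidates at β/B = r: uniform s = h·r (linear in β); cycloidal s = h·(r − sin(2πr)/(2π)); simple-harmonic s = (h/2)(1 − cos(πr))
β=9°: printed 1.1989 | uniform 3.3000, cycloidal 0.4673, simple-harmonic 1.1989
β=27°: printed 9.2792 | uniform 9.9000, cycloidal 8.8180, simple-harmonic 9.2792
β=45°: printed 18.7782 | uniform 16.5000, cycloidal 20.0014, simple-harmonic 18.7782
only one law matches every sample → simple-harmonic

simple-harmonic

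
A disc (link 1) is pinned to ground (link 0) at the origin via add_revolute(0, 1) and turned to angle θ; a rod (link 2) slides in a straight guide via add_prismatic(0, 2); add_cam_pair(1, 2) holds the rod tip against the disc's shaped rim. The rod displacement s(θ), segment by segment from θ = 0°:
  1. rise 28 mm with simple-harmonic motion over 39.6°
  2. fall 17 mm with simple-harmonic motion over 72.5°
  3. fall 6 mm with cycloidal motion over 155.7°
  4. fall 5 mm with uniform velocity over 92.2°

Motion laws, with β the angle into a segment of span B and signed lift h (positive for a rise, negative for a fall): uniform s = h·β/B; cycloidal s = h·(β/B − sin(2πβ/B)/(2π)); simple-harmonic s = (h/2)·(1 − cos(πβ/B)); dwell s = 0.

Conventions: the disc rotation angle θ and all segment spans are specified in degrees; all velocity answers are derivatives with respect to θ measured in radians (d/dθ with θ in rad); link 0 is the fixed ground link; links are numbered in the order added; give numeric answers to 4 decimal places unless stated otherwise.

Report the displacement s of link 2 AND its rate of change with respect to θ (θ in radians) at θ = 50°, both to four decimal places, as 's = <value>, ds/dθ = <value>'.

segment 1 (0° to 39.6°, simple-harmonic, h = 28) is passed completely: s = 0.0000 + (28) = 28.0000
θ = 50° falls in segment 2 (39.6° to 112.1°, simple-harmonic, h = -17): β = 50 − 39.6 = 10.4°, B = 72.5°; Δs = -17/2·(1 − cos(π·0.1434)) = -0.8486; s = 28.0000 − 0.8486 = 27.1514
velocity in seg [39.6°–112.1°] (simple-harmonic), θ in radians: β = 10.4° = 0.1815 rad, B = 72.5° = 1.2654 rad; ds/dθ = (πh/(2B)) sin(πβ/B) = (π·(-17)/(2·1.2654)) sin(π·0.1434) = -9.191737 mm/rad

s = 27.1514, ds/dθ = -9.1917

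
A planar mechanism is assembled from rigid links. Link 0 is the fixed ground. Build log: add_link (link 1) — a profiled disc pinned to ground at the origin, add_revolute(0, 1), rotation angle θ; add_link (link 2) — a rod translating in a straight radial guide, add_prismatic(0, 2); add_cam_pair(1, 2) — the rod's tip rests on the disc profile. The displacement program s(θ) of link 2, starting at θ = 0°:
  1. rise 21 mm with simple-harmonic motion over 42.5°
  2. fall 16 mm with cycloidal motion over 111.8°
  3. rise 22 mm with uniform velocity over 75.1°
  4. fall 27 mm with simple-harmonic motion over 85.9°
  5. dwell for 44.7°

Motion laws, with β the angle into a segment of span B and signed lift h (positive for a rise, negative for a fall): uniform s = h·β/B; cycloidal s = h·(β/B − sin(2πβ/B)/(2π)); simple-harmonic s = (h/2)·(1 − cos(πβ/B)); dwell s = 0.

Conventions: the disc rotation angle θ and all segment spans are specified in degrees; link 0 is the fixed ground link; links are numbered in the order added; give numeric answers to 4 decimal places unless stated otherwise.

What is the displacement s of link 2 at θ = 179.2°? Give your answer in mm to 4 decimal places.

seg 1 [0°–42.5°] simple-harmonic, h=21: full span → s += 21 → s = 21.0000
seg 2 [42.5°–154.3°] cycloidal, h=-16: full span → s += -16 → s = 5.0000
seg 3 [154.3°–229.4°] uniform, h=22: θ=179.2° here. β=24.9, B=75.1. 22·24.9/75.1 = 7.2943 → s = 12.2943

12.2943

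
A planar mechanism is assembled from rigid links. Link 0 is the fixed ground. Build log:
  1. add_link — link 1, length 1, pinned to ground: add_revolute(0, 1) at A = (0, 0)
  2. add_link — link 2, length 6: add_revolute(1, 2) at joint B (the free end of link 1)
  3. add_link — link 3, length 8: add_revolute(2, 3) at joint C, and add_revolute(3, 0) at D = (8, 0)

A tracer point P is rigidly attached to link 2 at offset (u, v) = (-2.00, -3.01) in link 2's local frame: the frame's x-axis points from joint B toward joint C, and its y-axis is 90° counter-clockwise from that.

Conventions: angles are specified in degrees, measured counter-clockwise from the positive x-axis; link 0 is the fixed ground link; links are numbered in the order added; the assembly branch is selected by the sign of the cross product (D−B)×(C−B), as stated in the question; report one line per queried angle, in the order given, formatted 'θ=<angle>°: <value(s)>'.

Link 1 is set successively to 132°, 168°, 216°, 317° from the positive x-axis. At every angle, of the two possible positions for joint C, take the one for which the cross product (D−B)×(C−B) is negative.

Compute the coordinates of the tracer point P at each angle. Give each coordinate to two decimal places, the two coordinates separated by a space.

A=(0,0), D=(8.00,0)
θ=132°: B = A + 1.00·(cos132°, sin132°) = (-0.6691, 0.7431)
θ=132°: |BD| = 8.7009
θ=132°: circle(B,6.00) ∩ circle(D,8.00): a=2.7414, h=5.3371
θ=132°:   candidates: C₊=(2.5181,5.8266) cross=46.438; C₋=(1.6064,-4.8086) cross=-46.438
θ=132°:   branch - wants cross < 0 → take C=(1.6064,-4.8086) (cross=-46.438)
θ=132°: ex = (C−B)/|BC| = (0.3793,-0.9253); ey = (0.9253,0.3793)
θ=132°: P = B + -2.00·ex + -3.01·ey = (-4.2128,1.4521)
θ=168°: B = A + 1.00·(cos168°, sin168°) = (-0.9781, 0.2079)
θ=168°: |BD| = 8.9806
θ=168°: circle(B,6.00) ∩ circle(D,8.00): a=2.9314, h=5.2352
θ=168°:   candidates: C₊=(2.0736,5.3738) cross=47.015; C₋=(1.8312,-5.0937) cross=-47.015
θ=168°:   branch - wants cross < 0 → take C=(1.8312,-5.0937) (cross=-47.015)
θ=168°: ex = (C−B)/|BC| = (0.4682,-0.8836); ey = (0.8836,0.4682)
θ=168°: P = B + -2.00·ex + -3.01·ey = (-4.5743,0.5658)
θ=216°: B = A + 1.00·(cos216°, sin216°) = (-0.8090, -0.5878)
θ=216°: |BD| = 8.8286
θ=216°: circle(B,6.00) ∩ circle(D,8.00): a=2.8285, h=5.2914
θ=216°:   candidates: C₊=(1.6610,4.8802) cross=46.716; C₋=(2.3655,-5.6792) cross=-46.716
θ=216°:   branch - wants cross < 0 → take C=(2.3655,-5.6792) (cross=-46.716)
θ=216°: ex = (C−B)/|BC| = (0.5291,-0.8486); ey = (0.8486,0.5291)
θ=216°: P = B + -2.00·ex + -3.01·ey = (-4.4214,-0.4832)
θ=317°: B = A + 1.00·(cos317°, sin317°) = (0.7314, -0.6820)
θ=317°: |BD| = 7.3006
θ=317°: circle(B,6.00) ∩ circle(D,8.00): a=1.7326, h=5.7444
θ=317°:   candidates: C₊=(1.9198,5.1991) cross=41.937; C₋=(2.9930,-6.2394) cross=-41.937
θ=317°:   branch - wants cross < 0 → take C=(2.9930,-6.2394) (cross=-41.937)
θ=317°: ex = (C−B)/|BC| = (0.3769,-0.9262); ey = (0.9262,0.3769)
θ=317°: P = B + -2.00·ex + -3.01·ey = (-2.8105,0.0359)

θ=132°: -4.21 1.45
θ=168°: -4.57 0.57
θ=216°: -4.42 -0.48
θ=317°: -2.81 0.04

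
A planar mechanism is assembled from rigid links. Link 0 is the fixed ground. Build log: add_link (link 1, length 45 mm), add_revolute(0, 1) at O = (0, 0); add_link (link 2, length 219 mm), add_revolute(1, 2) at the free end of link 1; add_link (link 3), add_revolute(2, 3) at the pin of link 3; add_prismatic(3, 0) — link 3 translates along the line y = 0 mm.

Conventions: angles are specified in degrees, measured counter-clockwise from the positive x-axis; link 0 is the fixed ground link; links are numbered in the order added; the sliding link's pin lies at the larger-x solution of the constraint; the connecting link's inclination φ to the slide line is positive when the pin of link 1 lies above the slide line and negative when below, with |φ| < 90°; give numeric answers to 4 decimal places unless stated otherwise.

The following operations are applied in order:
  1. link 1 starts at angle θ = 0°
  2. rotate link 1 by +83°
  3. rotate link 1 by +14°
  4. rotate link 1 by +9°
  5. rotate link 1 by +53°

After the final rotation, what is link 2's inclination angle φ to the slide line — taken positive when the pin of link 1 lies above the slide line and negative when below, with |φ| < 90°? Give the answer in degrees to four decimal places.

geometry: r = 45 mm, L = 219 mm, e = 0 mm; θ starts at 0°
rotate link 1 by +83°: θ ← 0° +83° = 83°
rotate link 1 by +14°: θ ← 83° +14° = 97°
rotate link 1 by +9°: θ ← 97° +9° = 106°
rotate link 1 by +53°: θ ← 106° +53° = 159°
h = r sin θ − e = 16.126558 − 0 = 16.126558
sin φ = h / L = 16.126558 / 219 = 0.07363725
φ = arcsin(0.07363725) = 4.222926°

4.2229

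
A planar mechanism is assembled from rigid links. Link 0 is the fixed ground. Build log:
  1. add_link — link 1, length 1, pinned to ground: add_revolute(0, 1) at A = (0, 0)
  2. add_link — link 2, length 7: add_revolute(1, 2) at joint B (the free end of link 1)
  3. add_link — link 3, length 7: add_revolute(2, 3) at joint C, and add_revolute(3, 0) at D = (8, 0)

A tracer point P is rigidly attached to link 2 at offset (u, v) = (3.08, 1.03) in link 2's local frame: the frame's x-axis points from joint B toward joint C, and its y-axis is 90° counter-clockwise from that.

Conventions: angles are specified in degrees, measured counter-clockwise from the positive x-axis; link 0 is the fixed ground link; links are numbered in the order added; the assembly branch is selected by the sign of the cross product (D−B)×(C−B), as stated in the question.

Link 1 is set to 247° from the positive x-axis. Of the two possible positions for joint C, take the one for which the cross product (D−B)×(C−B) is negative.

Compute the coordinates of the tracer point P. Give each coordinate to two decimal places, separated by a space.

A=(0,0), D=(8.00,0)
B = A + 1.00·(cos247°, sin247°) = (-0.3907, -0.9205)
|BD| = 8.4411
circle(B,7.00) ∩ circle(D,7.00): a=4.2205, h=5.5845
  candidates: C₊=(3.1956,5.0910) cross=47.139; C₋=(4.4136,-6.0115) cross=-47.139
  branch - wants cross < 0 → take C=(4.4136,-6.0115) (cross=-47.139)
ex = (C−B)/|BC| = (0.6863,-0.7273); ey = (0.7273,0.6863)
P = B + 3.08·ex + 1.03·ey = (2.4723,-2.4536)

2.47 -2.45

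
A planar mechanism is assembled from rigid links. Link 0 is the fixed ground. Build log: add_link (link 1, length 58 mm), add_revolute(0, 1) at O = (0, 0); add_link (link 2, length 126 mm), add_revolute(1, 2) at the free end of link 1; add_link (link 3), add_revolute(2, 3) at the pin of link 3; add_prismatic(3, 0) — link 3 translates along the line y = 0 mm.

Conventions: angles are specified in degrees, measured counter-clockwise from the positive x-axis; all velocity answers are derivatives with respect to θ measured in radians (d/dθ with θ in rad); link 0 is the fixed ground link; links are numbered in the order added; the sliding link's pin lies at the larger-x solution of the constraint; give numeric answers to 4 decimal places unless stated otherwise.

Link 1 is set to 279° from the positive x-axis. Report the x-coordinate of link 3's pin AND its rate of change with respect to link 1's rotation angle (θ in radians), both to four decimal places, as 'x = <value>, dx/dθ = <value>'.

geometry: r = 58 mm, L = 126 mm, e = 0 mm
crank pin P = (r cos θ, r sin θ) = (9.073199, -57.285924)
h = r sin θ − e = -57.285924 − 0 = -57.285924
x = r cos θ + √(L² − h²) = 9.073199 + 112.224431 = 121.297630
dx/dθ = −r sin θ − h·r cos θ/√(L² − h²) (θ in radians; h = -57.285924) = 61.917416

x = 121.2976, dx/dθ = 61.9174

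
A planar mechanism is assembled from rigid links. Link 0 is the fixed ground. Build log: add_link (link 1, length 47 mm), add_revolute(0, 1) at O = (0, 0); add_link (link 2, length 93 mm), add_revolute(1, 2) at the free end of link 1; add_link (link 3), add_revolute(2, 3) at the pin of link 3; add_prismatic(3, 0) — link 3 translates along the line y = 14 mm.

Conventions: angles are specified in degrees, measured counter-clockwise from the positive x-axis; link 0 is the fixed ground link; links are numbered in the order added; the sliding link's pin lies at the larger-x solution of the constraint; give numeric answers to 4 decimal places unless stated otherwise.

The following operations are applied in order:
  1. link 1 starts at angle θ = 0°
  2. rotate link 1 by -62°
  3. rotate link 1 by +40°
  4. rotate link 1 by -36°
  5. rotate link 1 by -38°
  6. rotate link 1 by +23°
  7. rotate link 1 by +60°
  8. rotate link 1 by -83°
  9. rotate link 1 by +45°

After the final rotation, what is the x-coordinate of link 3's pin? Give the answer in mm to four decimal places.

geometry: r = 47 mm, L = 93 mm, e = 14 mm; θ starts at 0°
rotate link 1 by -62°: θ ← 0° -62° = -62°
rotate link 1 by +40°: θ ← -62° +40° = -22°
rotate link 1 by -36°: θ ← -22° -36° = -58°
rotate link 1 by -38°: θ ← -58° -38° = -96°
rotate link 1 by +23°: θ ← -96° +23° = -73°
rotate link 1 by +60°: θ ← -73° +60° = -13°
rotate link 1 by -83°: θ ← -13° -83° = -96°
rotate link 1 by +45°: θ ← -96° +45° = -51°
crank pin P = (r cos θ, r sin θ) = (29.578058, -36.525860)
h = r sin θ − e = -36.525860 − 14 = -50.525860
x = r cos θ + √(L² − h²) = 29.578058 + 78.077765 = 107.655824

107.6558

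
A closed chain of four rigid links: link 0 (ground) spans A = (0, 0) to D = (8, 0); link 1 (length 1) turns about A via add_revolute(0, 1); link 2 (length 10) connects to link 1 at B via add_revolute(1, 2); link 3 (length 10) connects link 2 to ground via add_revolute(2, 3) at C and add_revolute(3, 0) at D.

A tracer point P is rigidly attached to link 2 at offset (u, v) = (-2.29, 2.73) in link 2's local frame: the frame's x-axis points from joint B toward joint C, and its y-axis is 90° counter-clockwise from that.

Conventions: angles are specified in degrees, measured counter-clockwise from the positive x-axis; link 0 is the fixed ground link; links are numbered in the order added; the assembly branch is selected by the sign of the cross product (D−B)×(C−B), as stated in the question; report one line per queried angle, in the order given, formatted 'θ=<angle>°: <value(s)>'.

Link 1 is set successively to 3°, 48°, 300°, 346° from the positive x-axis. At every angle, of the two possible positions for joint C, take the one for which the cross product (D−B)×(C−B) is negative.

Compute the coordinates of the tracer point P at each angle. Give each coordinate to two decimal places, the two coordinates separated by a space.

A=(0,0), D=(8.00,0)
θ=3°: B = A + 1.00·(cos3°, sin3°) = (0.9986, 0.0523)
θ=3°: |BD| = 7.0016
θ=3°: circle(B,10.00) ∩ circle(D,10.00): a=3.5008, h=9.3672
θ=3°:   candidates: C₊=(4.5693,9.3931) cross=65.585; C₋=(4.4293,-9.3408) cross=-65.585
θ=3°:   branch - wants cross < 0 → take C=(4.4293,-9.3408) (cross=-65.585)
θ=3°: ex = (C−B)/|BC| = (0.3431,-0.9393); ey = (0.9393,0.3431)
θ=3°: P = B + -2.29·ex + 2.73·ey = (2.7773,3.1399)
θ=48°: B = A + 1.00·(cos48°, sin48°) = (0.6691, 0.7431)
θ=48°: |BD| = 7.3684
θ=48°: circle(B,10.00) ∩ circle(D,10.00): a=3.6842, h=9.2966
θ=48°:   candidates: C₊=(5.2722,9.6208) cross=68.501; C₋=(3.3970,-8.8776) cross=-68.501
θ=48°:   branch - wants cross < 0 → take C=(3.3970,-8.8776) (cross=-68.501)
θ=48°: ex = (C−B)/|BC| = (0.2728,-0.9621); ey = (0.9621,0.2728)
θ=48°: P = B + -2.29·ex + 2.73·ey = (2.6709,3.6910)
θ=300°: B = A + 1.00·(cos300°, sin300°) = (0.5000, -0.8660)
θ=300°: |BD| = 7.5498
θ=300°: circle(B,10.00) ∩ circle(D,10.00): a=3.7749, h=9.2601
θ=300°:   candidates: C₊=(3.1878,8.7660) cross=69.912; C₋=(5.3122,-9.6320) cross=-69.912
θ=300°:   branch - wants cross < 0 → take C=(5.3122,-9.6320) (cross=-69.912)
θ=300°: ex = (C−B)/|BC| = (0.4812,-0.8766); ey = (0.8766,0.4812)
θ=300°: P = B + -2.29·ex + 2.73·ey = (1.7911,2.4551)
θ=346°: B = A + 1.00·(cos346°, sin346°) = (0.9703, -0.2419)
θ=346°: |BD| = 7.0339
θ=346°: circle(B,10.00) ∩ circle(D,10.00): a=3.5169, h=9.3612
θ=346°:   candidates: C₊=(4.1632,9.2347) cross=65.845; C₋=(4.8071,-9.4766) cross=-65.845
θ=346°:   branch - wants cross < 0 → take C=(4.8071,-9.4766) (cross=-65.845)
θ=346°: ex = (C−B)/|BC| = (0.3837,-0.9235); ey = (0.9235,0.3837)
θ=346°: P = B + -2.29·ex + 2.73·ey = (2.6127,2.9203)

θ=3°: 2.78 3.14
θ=48°: 2.67 3.69
θ=300°: 1.79 2.46
θ=346°: 2.61 2.92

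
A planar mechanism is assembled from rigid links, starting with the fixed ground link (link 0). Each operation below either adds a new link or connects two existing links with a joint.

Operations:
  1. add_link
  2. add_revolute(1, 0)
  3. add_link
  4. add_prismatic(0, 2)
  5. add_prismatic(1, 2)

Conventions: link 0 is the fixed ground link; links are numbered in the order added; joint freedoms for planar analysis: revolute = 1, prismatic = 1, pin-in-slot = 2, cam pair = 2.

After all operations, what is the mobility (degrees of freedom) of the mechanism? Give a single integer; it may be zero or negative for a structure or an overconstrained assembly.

L=1 J1=0 J2=0
add link → L=2 J1=0 J2=0
R@1,0 dof=1 J1 → L=2 J1=1 J2=0
add link → L=3 J1=1 J2=0
P@0,2 dof=1 J1 → L=3 J1=2 J2=0
P@1,2 dof=1 J1 → L=3 J1=3 J2=0
M=3(L−1)−2J1−J2=3·2−2·3−0=0

M = 0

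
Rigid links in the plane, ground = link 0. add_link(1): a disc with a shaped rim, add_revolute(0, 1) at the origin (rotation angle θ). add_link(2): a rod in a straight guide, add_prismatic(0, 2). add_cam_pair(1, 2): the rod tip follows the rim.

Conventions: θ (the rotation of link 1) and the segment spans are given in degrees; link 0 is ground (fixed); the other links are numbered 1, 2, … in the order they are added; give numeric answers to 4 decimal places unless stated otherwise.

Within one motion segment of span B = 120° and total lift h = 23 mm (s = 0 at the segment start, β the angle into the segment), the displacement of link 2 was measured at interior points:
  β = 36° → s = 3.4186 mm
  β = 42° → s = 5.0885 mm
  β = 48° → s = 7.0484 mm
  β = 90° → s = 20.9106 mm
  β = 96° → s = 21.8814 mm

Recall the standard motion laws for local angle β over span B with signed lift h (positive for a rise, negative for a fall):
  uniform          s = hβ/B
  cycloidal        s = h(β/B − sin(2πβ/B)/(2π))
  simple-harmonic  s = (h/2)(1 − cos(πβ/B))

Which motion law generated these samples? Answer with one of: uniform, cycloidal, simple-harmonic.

candidates at β/B = r: uniform s = h·r (linear in β); cycloidal s = h·(r − sin(2πr)/(2π)); simple-harmonic s = (h/2)(1 − cos(πr))
β=36°: printed 3.4186 | uniform 6.9000, cycloidal 3.4186, simple-harmonic 4.7405
β=42°: printed 5.0885 | uniform 8.0500, cycloidal 5.0885, simple-harmonic 6.2791
β=48°: printed 7.0484 | uniform 9.2000, cycloidal 7.0484, simple-harmonic 7.9463
β=90°: printed 20.9106 | uniform 17.2500, cycloidal 20.9106, simple-harmonic 19.6317
β=96°: printed 21.8814 | uniform 18.4000, cycloidal 21.8814, simple-harmonic 20.8037
only one law matches every sample → cycloidal

cycloidal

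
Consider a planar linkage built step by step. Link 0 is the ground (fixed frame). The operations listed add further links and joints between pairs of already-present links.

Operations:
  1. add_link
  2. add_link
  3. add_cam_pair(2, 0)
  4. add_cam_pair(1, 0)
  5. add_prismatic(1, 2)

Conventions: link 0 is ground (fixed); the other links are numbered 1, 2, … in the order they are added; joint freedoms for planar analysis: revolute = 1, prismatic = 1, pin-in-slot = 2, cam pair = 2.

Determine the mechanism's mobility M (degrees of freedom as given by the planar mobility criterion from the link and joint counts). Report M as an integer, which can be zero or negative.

ground; <1,0,0>
#1 <2,0,0>
#2 <3,0,0>
C:2↔0 J2 <3,0,1>
C:1↔0 J2 <3,0,2>
P:1↔2 J1 <3,1,2>
3×2 − 2×1 − 1×2 = 2

M = 2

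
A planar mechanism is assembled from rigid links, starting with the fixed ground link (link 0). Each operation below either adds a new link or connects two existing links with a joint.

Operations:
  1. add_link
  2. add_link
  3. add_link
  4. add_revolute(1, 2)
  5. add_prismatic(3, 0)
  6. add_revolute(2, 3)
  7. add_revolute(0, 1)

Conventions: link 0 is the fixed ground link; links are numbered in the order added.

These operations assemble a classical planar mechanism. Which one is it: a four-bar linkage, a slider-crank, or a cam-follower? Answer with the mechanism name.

links: 4 (incl. ground); joints: 3 revolute, 1 prismatic, 0 higher (cam) pair, forming one closed loop
4 links, 3 revolutes + 1 prismatic in one loop → slider-crank

slider-crank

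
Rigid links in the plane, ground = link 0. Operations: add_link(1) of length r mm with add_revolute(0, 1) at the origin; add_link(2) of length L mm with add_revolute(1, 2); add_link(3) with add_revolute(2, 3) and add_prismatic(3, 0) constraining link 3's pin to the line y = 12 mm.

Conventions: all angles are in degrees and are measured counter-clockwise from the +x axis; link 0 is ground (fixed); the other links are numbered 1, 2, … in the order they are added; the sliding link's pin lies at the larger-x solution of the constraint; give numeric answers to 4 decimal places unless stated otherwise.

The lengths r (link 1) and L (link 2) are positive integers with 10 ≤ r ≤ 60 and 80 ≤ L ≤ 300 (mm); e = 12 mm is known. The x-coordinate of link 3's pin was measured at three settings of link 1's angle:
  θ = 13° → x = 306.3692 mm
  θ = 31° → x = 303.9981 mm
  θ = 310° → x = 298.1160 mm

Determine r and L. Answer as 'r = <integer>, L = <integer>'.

constraint per measurement: (x − r cos θ)² + (r sin θ − e)² = L²
subtracting the θ₁ and θ₂ equations cancels the r² and L² terms:
r = (x₁² − x₂²) / (2[(x₁cos θ₁ + e sin θ₁) − (x₂cos θ₂ + e sin θ₂)]) = 20.9997 → r = 21
L² = (x₁ − r cos θ₁)² + (r sin θ₁ − e)² = 81795.9983 → L = 286.0000 → L = 286
check at θ₃=310°: x = 298.1160 (printed 298.1160) ✓

r = 21, L = 286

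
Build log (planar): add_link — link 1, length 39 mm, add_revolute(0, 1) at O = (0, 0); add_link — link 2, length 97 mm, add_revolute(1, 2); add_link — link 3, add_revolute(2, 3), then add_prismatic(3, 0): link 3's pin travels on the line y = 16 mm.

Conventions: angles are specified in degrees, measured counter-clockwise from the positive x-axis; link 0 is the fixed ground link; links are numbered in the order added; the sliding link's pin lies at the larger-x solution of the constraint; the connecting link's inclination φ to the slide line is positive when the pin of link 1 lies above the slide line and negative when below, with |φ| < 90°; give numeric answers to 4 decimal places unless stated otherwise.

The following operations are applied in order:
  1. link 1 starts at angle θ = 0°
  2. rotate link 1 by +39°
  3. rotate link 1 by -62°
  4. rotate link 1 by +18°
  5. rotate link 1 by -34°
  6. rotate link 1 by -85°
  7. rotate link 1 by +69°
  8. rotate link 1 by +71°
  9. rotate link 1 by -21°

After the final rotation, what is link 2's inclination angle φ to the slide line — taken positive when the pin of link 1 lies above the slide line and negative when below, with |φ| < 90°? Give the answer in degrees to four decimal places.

geometry: r = 39 mm, L = 97 mm, e = 16 mm; θ starts at 0°
rotate link 1 by +39°: θ ← 0° +39° = 39°
rotate link 1 by -62°: θ ← 39° -62° = -23°
rotate link 1 by +18°: θ ← -23° +18° = -5°
rotate link 1 by -34°: θ ← -5° -34° = -39°
rotate link 1 by -85°: θ ← -39° -85° = -124°
rotate link 1 by +69°: θ ← -124° +69° = -55°
rotate link 1 by +71°: θ ← -55° +71° = 16°
rotate link 1 by -21°: θ ← 16° -21° = -5°
h = r sin θ − e = -3.399074 − 16 = -19.399074
sin φ = h / L = -19.399074 / 97 = -0.19999045
φ = arcsin(-0.19999045) = -11.536401°

-11.5364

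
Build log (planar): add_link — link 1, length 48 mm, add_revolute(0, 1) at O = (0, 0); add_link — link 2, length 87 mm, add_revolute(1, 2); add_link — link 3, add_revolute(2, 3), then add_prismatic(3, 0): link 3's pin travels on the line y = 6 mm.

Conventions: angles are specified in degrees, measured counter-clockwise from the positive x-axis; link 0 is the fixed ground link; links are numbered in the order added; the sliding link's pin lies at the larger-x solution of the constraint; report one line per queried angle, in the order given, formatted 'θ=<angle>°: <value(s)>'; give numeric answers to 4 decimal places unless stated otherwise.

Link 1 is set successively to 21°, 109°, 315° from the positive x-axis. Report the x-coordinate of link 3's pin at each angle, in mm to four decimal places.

geometry: r = 48 mm, L = 87 mm, e = 6 mm
θ=21°: crank pin P = (r cos θ, r sin θ) = (44.811860, 17.201662)
θ=21°: h = r sin θ − e = 17.201662 − 6 = 11.201662
θ=21°: x = r cos θ + √(L² − h²) = 44.811860 + 86.275853 = 131.087713
θ=109°: crank pin P = (r cos θ, r sin θ) = (-15.627271, 45.384892)
θ=109°: h = r sin θ − e = 45.384892 − 6 = 39.384892
θ=109°: x = r cos θ + √(L² − h²) = -15.627271 + 77.574676 = 61.947404
θ=315°: crank pin P = (r cos θ, r sin θ) = (33.941125, -33.941125)
θ=315°: h = r sin θ − e = -33.941125 − 6 = -39.941125
θ=315°: x = r cos θ + √(L² − h²) = 33.941125 + 77.289757 = 111.230882

θ=21°: 131.0877
θ=109°: 61.9474
θ=315°: 111.2309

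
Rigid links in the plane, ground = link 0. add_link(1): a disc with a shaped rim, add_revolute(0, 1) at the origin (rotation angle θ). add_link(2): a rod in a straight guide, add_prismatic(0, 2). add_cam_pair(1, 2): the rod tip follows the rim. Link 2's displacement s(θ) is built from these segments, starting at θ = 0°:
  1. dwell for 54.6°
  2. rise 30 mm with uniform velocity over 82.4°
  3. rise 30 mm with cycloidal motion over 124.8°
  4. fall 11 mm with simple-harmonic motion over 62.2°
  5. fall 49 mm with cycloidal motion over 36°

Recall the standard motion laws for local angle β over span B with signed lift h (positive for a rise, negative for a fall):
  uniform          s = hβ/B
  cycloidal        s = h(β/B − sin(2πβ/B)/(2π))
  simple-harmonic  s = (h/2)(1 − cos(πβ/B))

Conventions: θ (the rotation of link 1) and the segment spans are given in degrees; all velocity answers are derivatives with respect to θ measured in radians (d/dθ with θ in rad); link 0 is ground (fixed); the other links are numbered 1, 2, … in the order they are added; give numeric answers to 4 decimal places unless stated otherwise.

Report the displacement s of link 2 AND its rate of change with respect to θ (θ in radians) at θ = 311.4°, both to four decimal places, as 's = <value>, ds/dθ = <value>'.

segment 1 (0° to 54.6°, dwell): s unchanged at 0.0000
segment 2 (54.6° to 137°, uniform, h = 30) is passed completely: s = 0.0000 + (30) = 30.0000
segment 3 (137° to 261.8°, cycloidal, h = 30) is passed completely: s = 30.0000 + (30) = 60.0000
θ = 311.4° falls in segment 4 (261.8° to 324°, simple-harmonic, h = -11): β = 311.4 − 261.8 = 49.6°, B = 62.2°; Δs = -11/2·(1 − cos(π·0.7974)) = -9.9233; s = 60.0000 − 9.9233 = 50.0767
velocity in seg [261.8°–324°] (simple-harmonic), θ in radians: β = 49.6° = 0.8657 rad, B = 62.2° = 1.0856 rad; ds/dθ = (πh/(2B)) sin(πβ/B) = (π·(-11)/(2·1.0856)) sin(π·0.7974) = -9.459177 mm/rad

s = 50.0767, ds/dθ = -9.4592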